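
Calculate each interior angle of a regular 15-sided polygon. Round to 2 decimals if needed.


Shape: regular pentadecagon (15 sides)
Formula: interior angle = (n - 2) * 180 / n
(n - 2) = 13
(n - 2) * 180 = 2340
angle = 2340 / 15
angle = 156
156 degrees


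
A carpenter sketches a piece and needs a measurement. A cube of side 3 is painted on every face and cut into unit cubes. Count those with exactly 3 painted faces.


Large cube: 3 x 3 x 3, cut into unit cubes.
Cubes with 3 painted faces are at the corners. A cube always has 8 corners.
Count = 8
8 unit cubes


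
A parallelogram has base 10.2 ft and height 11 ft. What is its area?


Shape: parallelogram
Base b = 10.2 ft, Height h = 11 ft
Formula: A = b * h
A = 10.2 * 11
A = 112.2
112.2 ft^2


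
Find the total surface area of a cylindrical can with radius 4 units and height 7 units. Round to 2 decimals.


Shape: closed cylinder
Radius r = 4 units, Height h = 7 units
Formula: SA = 2*pi*r^2 + 2*pi*r*h = 2*pi*r*(r + h)
r + h = 11
2 * r * (r + h) = 2 * 4 * 11 = 88
SA = 88 * pi
SA = 276.46
276.46 units^2


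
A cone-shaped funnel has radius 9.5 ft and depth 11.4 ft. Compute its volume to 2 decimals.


Shape: cone
Radius r = 9.5 ft, Height h = 11.4 ft
Formula: V = (1/3) * pi * r^2 * h
r^2 = 90.25
pi * r^2 * h = pi * 90.25 * 11.4 = 1028.85 * pi
V = 1028.85 * pi / 3
V = 1077.41
1077.41 ft^3


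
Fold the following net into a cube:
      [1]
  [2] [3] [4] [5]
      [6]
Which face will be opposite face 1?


Net: cross layout. Take square 3 as the base (bottom).
Fold the four squares in the horizontal row up around 3: 2 -> left, 4 -> right, 5 wraps to the top.
Fold 1 and 6 up from 3: 1 -> back, 6 -> front.
Opposite pairs are therefore: (1, 6), (2, 4), (3, 5).
Face 1 is opposite face 6.
face 6


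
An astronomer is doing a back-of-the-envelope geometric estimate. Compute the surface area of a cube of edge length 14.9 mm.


Shape: cube
Side s = 14.9 mm
A cube has 6 square faces.
Formula: SA = 6 * s^2
s^2 = 222.01
SA = 6 * 222.01
SA = 1332.06
1332.06 mm^2


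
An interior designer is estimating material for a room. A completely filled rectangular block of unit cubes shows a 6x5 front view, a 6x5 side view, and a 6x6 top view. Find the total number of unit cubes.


Orthographic views of a solid rectangular block:
Front view 6 x 5 -> length = 6, height = 5
Side view 6 x 5 -> width = 6, height = 5 (consistent)
Top view 6 x 6 -> confirms length = 6, width = 6
The block is 6 x 6 x 5.
Total unit cubes = 6 * 6 * 5 = 180
180 unit cubes


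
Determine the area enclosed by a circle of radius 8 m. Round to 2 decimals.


Shape: circle
Radius r = 8 m
Formula: A = pi * r^2
r^2 = 8^2 = 64
A = pi * 64
A = 201.06
201.06 m^2


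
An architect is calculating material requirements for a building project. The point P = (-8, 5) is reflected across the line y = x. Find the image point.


Transformation: reflection
Original point: (-8, 5)
Rule for reflection over y = x: (x, y) -> (y, x)
Apply: (-8, 5) -> (5, -8)
(5, -8)


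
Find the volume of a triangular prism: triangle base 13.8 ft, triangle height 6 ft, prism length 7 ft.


Shape: triangular prism
Triangle base = 13.8 ft, triangle height = 6 ft, prism length L = 7 ft
Formula: V = (1/2 * b * h_tri) * L
Cross-section area = 0.5 * 13.8 * 6 = 41.4
V = 41.4 * 7
V = 289.8
289.8 ft^3


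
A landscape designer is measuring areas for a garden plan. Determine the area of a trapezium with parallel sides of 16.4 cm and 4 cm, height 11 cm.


Shape: trapezoid
Parallel sides a = 16.4 cm, b = 4 cm; Height h = 11 cm
Formula: A = (a + b) * h / 2
a + b = 16.4 + 4 = 20.4
A = 20.4 * 11 / 2
A = 224.4 / 2
A = 112.2
112.2 cm^2


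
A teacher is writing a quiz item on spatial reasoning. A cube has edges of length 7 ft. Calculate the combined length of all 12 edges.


Shape: cube
Side s = 7 ft
A cube has 12 edges, all equal.
Formula: total edge length = 12 * s
Total = 12 * 7
Total = 84
84 ft


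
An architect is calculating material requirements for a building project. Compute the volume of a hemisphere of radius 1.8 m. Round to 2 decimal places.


Shape: hemisphere (half of a sphere)
Radius r = 1.8 m
Formula: V = (1/2) * (4/3) * pi * r^3 = (2/3) * pi * r^3
r^3 = 5.832
(2/3) * 5.832 = 3.888
V = 3.888 * pi
V = 12.21
12.21 m^3


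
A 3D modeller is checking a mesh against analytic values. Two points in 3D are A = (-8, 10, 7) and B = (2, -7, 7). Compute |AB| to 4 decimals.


3D distance between two points
P1 = (-8, 10, 7), P2 = (2, -7, 7)
Formula: d = sqrt((x2-x1)^2 + (y2-y1)^2 + (z2-z1)^2)
dx = 2 - -8 = 10
dy = -7 - 10 = -17
dz = 7 - 7 = 0
dx^2 + dy^2 + dz^2 = 100 + 289 + 0 = 389
d = sqrt(389)
d = 19.7231
19.7231 units


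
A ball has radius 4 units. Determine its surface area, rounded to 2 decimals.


Shape: sphere
Radius r = 4 units
Formula: SA = 4 * pi * r^2
r^2 = 16
SA = 4 * pi * 16
SA = 64 * pi
SA = 201.06
201.06 units^2


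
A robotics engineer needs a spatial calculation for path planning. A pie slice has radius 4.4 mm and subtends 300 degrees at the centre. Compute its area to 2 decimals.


Shape: circular sector
Radius r = 4.4 mm, Angle = 300 degrees
Formula: A = (angle/360) * pi * r^2
r^2 = 19.36
Fraction of circle = 300/360
A = (300/360) * pi * 19.36
A = 16.133333 * pi
A = 50.68
50.68 mm^2


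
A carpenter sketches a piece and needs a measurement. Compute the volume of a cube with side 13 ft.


Shape: cube
Side s = 13 ft
Formula: V = s^3
V = 13 * 13 * 13
V = 169 * 13
V = 2197
2197 ft^3


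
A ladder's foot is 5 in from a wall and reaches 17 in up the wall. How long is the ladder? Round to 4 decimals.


Shape: right triangle
Legs a = 5 in, b = 17 in
Formula: c = sqrt(a^2 + b^2)
a^2 = 25, b^2 = 289
a^2 + b^2 = 314
c = sqrt(314)
c = 17.72
17.72 in


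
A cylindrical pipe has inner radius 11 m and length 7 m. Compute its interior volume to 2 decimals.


Shape: cylinder
Radius r = 11 m, Height h = 7 m
Formula: V = pi * r^2 * h
r^2 = 121
V = pi * 121 * 7
V = 847 * pi
V = 2660.93
2660.93 m^3


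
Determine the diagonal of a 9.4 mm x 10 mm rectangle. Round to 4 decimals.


Shape: rectangle (diagonal via Pythagoras)
Sides: 9.4 mm and 10 mm
Formula: d = sqrt(l^2 + w^2)
l^2 = 88.36, w^2 = 100
l^2 + w^2 = 188.36
d = sqrt(188.36)
d = 13.7244
13.7244 mm


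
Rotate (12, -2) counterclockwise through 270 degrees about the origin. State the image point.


Transformation: rotation about the origin
Original point: (12, -2)
Rule for 270 deg counterclockwise: (x, y) -> (y, -x)
Apply: (12, -2) -> (-2, -12)
(-2, -12)


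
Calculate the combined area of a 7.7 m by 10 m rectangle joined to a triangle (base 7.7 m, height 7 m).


Composite shape: rectangle + triangle
Rectangle area = 7.7 * 10 = 77
Triangle area = 0.5 * 7.7 * 7 = 26.95
Total = 77 + 26.95
Total = 103.95
103.95 m^2


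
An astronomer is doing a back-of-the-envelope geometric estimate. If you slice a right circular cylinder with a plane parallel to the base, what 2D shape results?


Solid: right circular cylinder
Cutting plane: parallel to the base
Visualize the intersection of the plane with the solid's surface.
The boundary of the cut region is a circle.
circle


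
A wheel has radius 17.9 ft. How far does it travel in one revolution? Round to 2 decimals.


Shape: circle
Radius r = 17.9 ft
Formula: C = 2 * pi * r
C = 2 * pi * 17.9
C = 35.8 * pi
C = 112.47
112.47 ft


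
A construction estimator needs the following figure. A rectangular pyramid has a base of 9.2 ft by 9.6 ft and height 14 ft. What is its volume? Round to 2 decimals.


Shape: rectangular pyramid
Base: 9.2 ft x 9.6 ft, Height h = 14 ft
Formula: V = (1/3) * base_area * h
base_area = 9.2 * 9.6 = 88.32
base_area * h = 88.32 * 14 = 1236.48
V = 1236.48 / 3
V = 412.16
412.16 ft^3


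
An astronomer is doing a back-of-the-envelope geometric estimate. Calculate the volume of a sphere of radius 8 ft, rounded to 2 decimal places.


Shape: sphere
Radius r = 8 ft
Formula: V = (4/3) * pi * r^3
r^3 = 512
(4/3) * 512 = 682.666667
V = 682.666667 * pi
V = 2144.66
2144.66 ft^3


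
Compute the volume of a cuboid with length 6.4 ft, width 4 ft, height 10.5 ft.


Shape: rectangular prism
l = 6.4 ft, w = 4 ft, h = 10.5 ft
Formula: V = l * w * h
V = 6.4 * 4 * 10.5
V = 25.6 * 10.5
V = 268.8
268.8 ft^3


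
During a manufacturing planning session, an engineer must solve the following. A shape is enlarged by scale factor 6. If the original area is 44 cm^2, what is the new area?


Linear scale factor k = 6
Original area = 44 cm^2
Rule: under a linear scaling by k, areas scale by k^2.
k^2 = 6^2 = 36
New area = 44 * 36
New area = 1584
1584 cm^2


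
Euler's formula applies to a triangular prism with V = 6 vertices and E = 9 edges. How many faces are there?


Polyhedron: triangular prism
Euler's formula for convex polyhedra: V - E + F = 2
Given: V = 6 vertices and E = 9 edges
Solve for F:
F = 2 + E - V = 2 + 9 - 6 = 5
5 faces


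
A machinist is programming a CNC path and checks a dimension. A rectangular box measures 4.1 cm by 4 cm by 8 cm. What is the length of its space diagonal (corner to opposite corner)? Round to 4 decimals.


Shape: rectangular box (space diagonal)
l = 4.1 cm, w = 4 cm, h = 8 cm
Visualize: the diagonal of the base, then a right triangle with that diagonal and the height.
Formula: d = sqrt(l^2 + w^2 + h^2)
l^2 + w^2 + h^2 = 16.81 + 16 + 64 = 96.81
d = sqrt(96.81)
d = 9.8392
9.8392 cm


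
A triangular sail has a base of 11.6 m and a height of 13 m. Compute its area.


Shape: triangle
Base b = 11.6 m, Height h = 13 m
Formula: A = (1/2) * b * h
A = 0.5 * 11.6 * 13
A = 0.5 * 150.8
A = 75.4
75.4 m^2


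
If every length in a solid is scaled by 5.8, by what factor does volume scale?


Linear scale factor k = 5.8
Rule: under a linear scaling by k, volumes scale by k^3.
k^3 = 5.8 * 5.8 * 5.8
k^3 = 33.64 * 5.8
k^3 = 195.112
Volume scales by a factor of 195.112.
195.112 (dimensionless)


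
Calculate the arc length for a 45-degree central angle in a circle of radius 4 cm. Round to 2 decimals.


Shape: circular arc
Radius r = 4 cm, Angle = 45 degrees
Formula: L = (angle/360) * 2 * pi * r
2 * pi * r = 8 * pi
L = (45/360) * 8 * pi
L = 1 * pi
L = 3.14
3.14 cm


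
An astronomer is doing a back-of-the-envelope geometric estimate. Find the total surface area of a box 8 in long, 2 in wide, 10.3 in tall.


Shape: rectangular prism
l = 8 in, w = 2 in, h = 10.3 in
Formula: SA = 2(lw + lh + wh)
lw = 16, lh = 82.4, wh = 20.6
lw + lh + wh = 119
SA = 2 * 119
SA = 238
238 in^2


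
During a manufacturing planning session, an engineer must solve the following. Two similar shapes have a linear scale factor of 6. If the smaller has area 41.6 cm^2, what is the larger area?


Linear scale factor k = 6
Original area = 41.6 cm^2
Rule: under a linear scaling by k, areas scale by k^2.
k^2 = 6^2 = 36
New area = 41.6 * 36
New area = 1497.6
1497.6 cm^2


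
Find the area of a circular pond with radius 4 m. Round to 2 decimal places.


Shape: circle
Radius r = 4 m
Formula: A = pi * r^2
r^2 = 4^2 = 16
A = pi * 16
A = 50.27
50.27 m^2


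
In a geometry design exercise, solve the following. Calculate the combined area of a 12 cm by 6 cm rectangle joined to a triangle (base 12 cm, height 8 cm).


Composite shape: rectangle + triangle
Rectangle area = 12 * 6 = 72
Triangle area = 0.5 * 12 * 8 = 48
Total = 72 + 48
Total = 120
120 cm^2


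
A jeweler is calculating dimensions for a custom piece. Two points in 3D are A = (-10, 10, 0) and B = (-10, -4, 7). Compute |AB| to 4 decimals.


3D distance between two points
P1 = (-10, 10, 0), P2 = (-10, -4, 7)
Formula: d = sqrt((x2-x1)^2 + (y2-y1)^2 + (z2-z1)^2)
dx = -10 - -10 = 0
dy = -4 - 10 = -14
dz = 7 - 0 = 7
dx^2 + dy^2 + dz^2 = 0 + 196 + 49 = 245
d = sqrt(245)
d = 15.6525
15.6525 units


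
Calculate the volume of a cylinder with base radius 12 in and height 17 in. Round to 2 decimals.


Shape: cylinder
Radius r = 12 in, Height h = 17 in
Formula: V = pi * r^2 * h
r^2 = 144
V = pi * 144 * 17
V = 2448 * pi
V = 7690.62
7690.62 in^3


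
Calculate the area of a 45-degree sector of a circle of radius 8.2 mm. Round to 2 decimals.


Shape: circular sector
Radius r = 8.2 mm, Angle = 45 degrees
Formula: A = (angle/360) * pi * r^2
r^2 = 67.24
Fraction of circle = 45/360
A = (45/360) * pi * 67.24
A = 8.405 * pi
A = 26.41
26.41 mm^2


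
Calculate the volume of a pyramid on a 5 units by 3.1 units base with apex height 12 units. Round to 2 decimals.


Shape: rectangular pyramid
Base: 5 units x 3.1 units, Height h = 12 units
Formula: V = (1/3) * base_area * h
base_area = 5 * 3.1 = 15.5
base_area * h = 15.5 * 12 = 186
V = 186 / 3
V = 62
62 units^3


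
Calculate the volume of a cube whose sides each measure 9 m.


Shape: cube
Side s = 9 m
Formula: V = s^3
V = 9 * 9 * 9
V = 81 * 9
V = 729
729 m^3


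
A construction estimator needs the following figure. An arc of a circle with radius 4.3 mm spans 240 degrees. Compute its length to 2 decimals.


Shape: circular arc
Radius r = 4.3 mm, Angle = 240 degrees
Formula: L = (angle/360) * 2 * pi * r
2 * pi * r = 8.6 * pi
L = (240/360) * 8.6 * pi
L = 5.733333 * pi
L = 18.01
18.01 mm


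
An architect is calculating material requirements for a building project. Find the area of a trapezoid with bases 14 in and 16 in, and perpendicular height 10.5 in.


Shape: trapezoid
Parallel sides a = 14 in, b = 16 in; Height h = 10.5 in
Formula: A = (a + b) * h / 2
a + b = 14 + 16 = 30
A = 30 * 10.5 / 2
A = 315 / 2
A = 157.5
157.5 in^2


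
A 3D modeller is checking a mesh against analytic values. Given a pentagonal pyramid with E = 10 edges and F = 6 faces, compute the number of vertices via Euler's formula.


Polyhedron: pentagonal pyramid
Euler's formula for convex polyhedra: V - E + F = 2
Given: E = 10 edges and F = 6 faces
Solve for V:
V = 2 + E - F = 2 + 10 - 6 = 6
6 vertices


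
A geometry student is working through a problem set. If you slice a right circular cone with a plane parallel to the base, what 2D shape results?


Solid: right circular cone
Cutting plane: parallel to the base
Visualize the intersection of the plane with the solid's surface.
The boundary of the cut region is a circle.
circle


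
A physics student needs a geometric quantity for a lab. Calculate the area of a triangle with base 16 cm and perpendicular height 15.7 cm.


Shape: triangle
Base b = 16 cm, Height h = 15.7 cm
Formula: A = (1/2) * b * h
A = 0.5 * 16 * 15.7
A = 0.5 * 251.2
A = 125.6
125.6 cm^2


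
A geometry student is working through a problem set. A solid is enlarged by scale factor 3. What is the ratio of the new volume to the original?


Linear scale factor k = 3
Rule: under a linear scaling by k, volumes scale by k^3.
k^3 = 3 * 3 * 3
k^3 = 9 * 3
k^3 = 27
Volume scales by a factor of 27.
27 (dimensionless)


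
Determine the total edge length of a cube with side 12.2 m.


Shape: cube
Side s = 12.2 m
A cube has 12 edges, all equal.
Formula: total edge length = 12 * s
Total = 12 * 12.2
Total = 146.4
146.4 m


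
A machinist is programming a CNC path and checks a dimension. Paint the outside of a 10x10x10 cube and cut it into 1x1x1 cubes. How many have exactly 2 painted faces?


Large cube: 10 x 10 x 10, cut into unit cubes.
n = 10, so n - 2 = 8
Cubes with 2 painted faces lie along the edges, excluding corners.
A cube has 12 edges; each contributes (n - 2) = 8 such cubes.
Count = 12 * 8 = 96
96 unit cubes


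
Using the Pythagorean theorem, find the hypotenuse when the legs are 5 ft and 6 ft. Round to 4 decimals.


Shape: right triangle
Legs a = 5 ft, b = 6 ft
Formula: c = sqrt(a^2 + b^2)
a^2 = 25, b^2 = 36
a^2 + b^2 = 61
c = sqrt(61)
c = 7.8102
7.8102 ft


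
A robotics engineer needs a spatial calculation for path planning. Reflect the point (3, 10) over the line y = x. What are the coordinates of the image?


Transformation: reflection
Original point: (3, 10)
Rule for reflection over y = x: (x, y) -> (y, x)
Apply: (3, 10) -> (10, 3)
(10, 3)


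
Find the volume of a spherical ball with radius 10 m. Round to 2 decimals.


Shape: sphere
Radius r = 10 m
Formula: V = (4/3) * pi * r^3
r^3 = 1000
(4/3) * 1000 = 1333.333333
V = 1333.333333 * pi
V = 4188.79
4188.79 m^3


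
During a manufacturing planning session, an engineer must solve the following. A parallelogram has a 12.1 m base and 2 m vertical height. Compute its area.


Shape: parallelogram
Base b = 12.1 m, Height h = 2 m
Formula: A = b * h
A = 12.1 * 2
A = 24.2
24.2 m^2


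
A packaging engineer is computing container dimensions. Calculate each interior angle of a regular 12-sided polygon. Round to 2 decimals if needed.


Shape: regular dodecagon (12 sides)
Formula: interior angle = (n - 2) * 180 / n
(n - 2) = 10
(n - 2) * 180 = 1800
angle = 1800 / 12
angle = 150
150 degrees


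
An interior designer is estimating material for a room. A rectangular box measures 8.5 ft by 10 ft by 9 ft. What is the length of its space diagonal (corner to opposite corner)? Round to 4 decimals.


Shape: rectangular box (space diagonal)
l = 8.5 ft, w = 10 ft, h = 9 ft
Visualize: the diagonal of the base, then a right triangle with that diagonal and the height.
Formula: d = sqrt(l^2 + w^2 + h^2)
l^2 + w^2 + h^2 = 72.25 + 100 + 81 = 253.25
d = sqrt(253.25)
d = 15.9138
15.9138 ft


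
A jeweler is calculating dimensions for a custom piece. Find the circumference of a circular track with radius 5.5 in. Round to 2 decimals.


Shape: circle
Radius r = 5.5 in
Formula: C = 2 * pi * r
C = 2 * pi * 5.5
C = 11 * pi
C = 34.56
34.56 in


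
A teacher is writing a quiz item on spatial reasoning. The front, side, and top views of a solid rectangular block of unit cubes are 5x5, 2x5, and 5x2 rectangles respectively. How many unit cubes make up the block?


Orthographic views of a solid rectangular block:
Front view 5 x 5 -> length = 5, height = 5
Side view 2 x 5 -> width = 2, height = 5 (consistent)
Top view 5 x 2 -> confirms length = 5, width = 2
The block is 5 x 2 x 5.
Total unit cubes = 5 * 2 * 5 = 50
50 unit cubes


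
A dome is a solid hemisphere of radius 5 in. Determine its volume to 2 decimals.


Shape: hemisphere (half of a sphere)
Radius r = 5 in
Formula: V = (1/2) * (4/3) * pi * r^3 = (2/3) * pi * r^3
r^3 = 125
(2/3) * 125 = 83.333333
V = 83.333333 * pi
V = 261.8
261.8 in^3


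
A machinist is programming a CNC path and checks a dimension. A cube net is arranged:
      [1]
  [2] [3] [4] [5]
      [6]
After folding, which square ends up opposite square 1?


Net: cross layout. Take square 3 as the base (bottom).
Fold the four squares in the horizontal row up around 3: 2 -> left, 4 -> right, 5 wraps to the top.
Fold 1 and 6 up from 3: 1 -> back, 6 -> front.
Opposite pairs are therefore: (1, 6), (2, 4), (3, 5).
Face 1 is opposite face 6.
face 6


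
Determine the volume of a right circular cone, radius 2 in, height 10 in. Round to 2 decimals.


Shape: cone
Radius r = 2 in, Height h = 10 in
Formula: V = (1/3) * pi * r^2 * h
r^2 = 4
pi * r^2 * h = pi * 4 * 10 = 40 * pi
V = 40 * pi / 3
V = 41.89
41.89 in^3


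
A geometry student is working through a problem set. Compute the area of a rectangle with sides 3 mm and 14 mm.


Shape: rectangle
Length l = 3 mm, Width w = 14 mm
Formula: A = l * w
A = 3 * 14
A = 42
42 mm^2


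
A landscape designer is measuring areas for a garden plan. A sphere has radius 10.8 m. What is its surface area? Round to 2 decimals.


Shape: sphere
Radius r = 10.8 m
Formula: SA = 4 * pi * r^2
r^2 = 116.64
SA = 4 * pi * 116.64
SA = 466.56 * pi
SA = 1465.74
1465.74 m^2


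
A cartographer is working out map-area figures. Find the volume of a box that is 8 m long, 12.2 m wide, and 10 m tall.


Shape: rectangular prism
l = 8 m, w = 12.2 m, h = 10 m
Formula: V = l * w * h
V = 8 * 12.2 * 10
V = 97.6 * 10
V = 976
976 m^3


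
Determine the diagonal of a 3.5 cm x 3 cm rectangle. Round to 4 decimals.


Shape: rectangle (diagonal via Pythagoras)
Sides: 3.5 cm and 3 cm
Formula: d = sqrt(l^2 + w^2)
l^2 = 12.25, w^2 = 9
l^2 + w^2 = 21.25
d = sqrt(21.25)
d = 4.6098
4.6098 cm


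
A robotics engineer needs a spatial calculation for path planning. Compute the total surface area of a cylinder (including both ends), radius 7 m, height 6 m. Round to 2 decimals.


Shape: closed cylinder
Radius r = 7 m, Height h = 6 m
Formula: SA = 2*pi*r^2 + 2*pi*r*h = 2*pi*r*(r + h)
r + h = 13
2 * r * (r + h) = 2 * 7 * 13 = 182
SA = 182 * pi
SA = 571.77
571.77 m^2


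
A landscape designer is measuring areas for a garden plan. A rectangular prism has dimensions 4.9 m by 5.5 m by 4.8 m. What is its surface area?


Shape: rectangular prism
l = 4.9 m, w = 5.5 m, h = 4.8 m
Formula: SA = 2(lw + lh + wh)
lw = 26.95, lh = 23.52, wh = 26.4
lw + lh + wh = 76.87
SA = 2 * 76.87
SA = 153.74
153.74 m^2


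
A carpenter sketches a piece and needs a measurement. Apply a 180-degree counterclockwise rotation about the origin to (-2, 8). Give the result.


Transformation: rotation about the origin
Original point: (-2, 8)
Rule for 180 deg: (x, y) -> (-x, -y)
Apply: (-2, 8) -> (2, -8)
(2, -8)


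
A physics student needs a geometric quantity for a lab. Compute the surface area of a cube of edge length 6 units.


Shape: cube
Side s = 6 units
A cube has 6 square faces.
Formula: SA = 6 * s^2
s^2 = 36
SA = 6 * 36
SA = 216
216 units^2


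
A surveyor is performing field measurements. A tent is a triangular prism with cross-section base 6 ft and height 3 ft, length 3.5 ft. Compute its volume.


Shape: triangular prism
Triangle base = 6 ft, triangle height = 3 ft, prism length L = 3.5 ft
Formula: V = (1/2 * b * h_tri) * L
Cross-section area = 0.5 * 6 * 3 = 9
V = 9 * 3.5
V = 31.5
31.5 ft^3


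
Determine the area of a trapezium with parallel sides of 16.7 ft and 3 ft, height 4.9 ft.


Shape: trapezoid
Parallel sides a = 16.7 ft, b = 3 ft; Height h = 4.9 ft
Formula: A = (a + b) * h / 2
a + b = 16.7 + 3 = 19.7
A = 19.7 * 4.9 / 2
A = 96.53 / 2
A = 48.265
48.265 ft^2


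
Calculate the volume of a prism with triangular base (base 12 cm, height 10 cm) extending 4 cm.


Shape: triangular prism
Triangle base = 12 cm, triangle height = 10 cm, prism length L = 4 cm
Formula: V = (1/2 * b * h_tri) * L
Cross-section area = 0.5 * 12 * 10 = 60
V = 60 * 4
V = 240
240 cm^3


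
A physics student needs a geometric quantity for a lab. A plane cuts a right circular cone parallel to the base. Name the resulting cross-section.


Solid: right circular cone
Cutting plane: parallel to the base
Visualize the intersection of the plane with the solid's surface.
The boundary of the cut region is a circle.
circle


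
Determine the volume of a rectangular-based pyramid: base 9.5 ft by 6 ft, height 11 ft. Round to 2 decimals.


Shape: rectangular pyramid
Base: 9.5 ft x 6 ft, Height h = 11 ft
Formula: V = (1/3) * base_area * h
base_area = 9.5 * 6 = 57
base_area * h = 57 * 11 = 627
V = 627 / 3
V = 209
209 ft^3


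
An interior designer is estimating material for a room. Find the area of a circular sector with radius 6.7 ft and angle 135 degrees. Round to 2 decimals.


Shape: circular sector
Radius r = 6.7 ft, Angle = 135 degrees
Formula: A = (angle/360) * pi * r^2
r^2 = 44.89
Fraction of circle = 135/360
A = (135/360) * pi * 44.89
A = 16.83375 * pi
A = 52.88
52.88 ft^2


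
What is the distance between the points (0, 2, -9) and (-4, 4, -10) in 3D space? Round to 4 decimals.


3D distance between two points
P1 = (0, 2, -9), P2 = (-4, 4, -10)
Formula: d = sqrt((x2-x1)^2 + (y2-y1)^2 + (z2-z1)^2)
dx = -4 - 0 = -4
dy = 4 - 2 = 2
dz = -10 - -9 = -1
dx^2 + dy^2 + dz^2 = 16 + 4 + 1 = 21
d = sqrt(21)
d = 4.5826
4.5826 units


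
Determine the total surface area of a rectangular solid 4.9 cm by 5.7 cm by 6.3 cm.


Shape: rectangular prism
l = 4.9 cm, w = 5.7 cm, h = 6.3 cm
Formula: SA = 2(lw + lh + wh)
lw = 27.93, lh = 30.87, wh = 35.91
lw + lh + wh = 94.71
SA = 2 * 94.71
SA = 189.42
189.42 cm^2


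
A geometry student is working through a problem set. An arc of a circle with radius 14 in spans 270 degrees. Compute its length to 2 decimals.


Shape: circular arc
Radius r = 14 in, Angle = 270 degrees
Formula: L = (angle/360) * 2 * pi * r
2 * pi * r = 28 * pi
L = (270/360) * 28 * pi
L = 21 * pi
L = 65.97
65.97 in


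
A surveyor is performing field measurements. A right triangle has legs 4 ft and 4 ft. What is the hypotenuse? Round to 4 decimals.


Shape: right triangle
Legs a = 4 ft, b = 4 ft
Formula: c = sqrt(a^2 + b^2)
a^2 = 16, b^2 = 16
a^2 + b^2 = 32
c = sqrt(32)
c = 5.6569
5.6569 ft


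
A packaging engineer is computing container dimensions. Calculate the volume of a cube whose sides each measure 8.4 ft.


Shape: cube
Side s = 8.4 ft
Formula: V = s^3
V = 8.4 * 8.4 * 8.4
V = 70.56 * 8.4
V = 592.704
592.704 ft^3


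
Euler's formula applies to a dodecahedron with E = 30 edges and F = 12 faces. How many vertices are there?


Polyhedron: dodecahedron
Euler's formula for convex polyhedra: V - E + F = 2
Given: E = 30 edges and F = 12 faces
Solve for V:
V = 2 + E - F = 2 + 30 - 12 = 20
20 vertices


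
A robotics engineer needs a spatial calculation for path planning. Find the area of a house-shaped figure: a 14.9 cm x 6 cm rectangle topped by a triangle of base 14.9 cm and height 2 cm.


Composite shape: rectangle + triangle
Rectangle area = 14.9 * 6 = 89.4
Triangle area = 0.5 * 14.9 * 2 = 14.9
Total = 89.4 + 14.9
Total = 104.3
104.3 cm^2


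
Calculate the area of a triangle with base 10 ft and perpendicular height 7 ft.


Shape: triangle
Base b = 10 ft, Height h = 7 ft
Formula: A = (1/2) * b * h
A = 0.5 * 10 * 7
A = 0.5 * 70
A = 35
35 ft^2


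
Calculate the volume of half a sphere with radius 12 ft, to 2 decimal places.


Shape: hemisphere (half of a sphere)
Radius r = 12 ft
Formula: V = (1/2) * (4/3) * pi * r^3 = (2/3) * pi * r^3
r^3 = 1728
(2/3) * 1728 = 1152
V = 1152 * pi
V = 3619.11
3619.11 ft^3


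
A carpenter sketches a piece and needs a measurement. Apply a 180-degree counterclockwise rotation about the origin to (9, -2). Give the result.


Transformation: rotation about the origin
Original point: (9, -2)
Rule for 180 deg: (x, y) -> (-x, -y)
Apply: (9, -2) -> (-9, 2)
(-9, 2)


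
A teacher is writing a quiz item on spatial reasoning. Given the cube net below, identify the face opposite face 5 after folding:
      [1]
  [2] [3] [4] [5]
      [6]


Net: cross layout. Take square 3 as the base (bottom).
Fold the four squares in the horizontal row up around 3: 2 -> left, 4 -> right, 5 wraps to the top.
Fold 1 and 6 up from 3: 1 -> back, 6 -> front.
Opposite pairs are therefore: (1, 6), (2, 4), (3, 5).
Face 5 is opposite face 3.
face 3


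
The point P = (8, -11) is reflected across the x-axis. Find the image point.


Transformation: reflection
Original point: (8, -11)
Rule for reflection over the x-axis: (x, y) -> (x, -y)
Apply: (8, -11) -> (8, 11)
(8, 11)


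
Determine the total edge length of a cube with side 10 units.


Shape: cube
Side s = 10 units
A cube has 12 edges, all equal.
Formula: total edge length = 12 * s
Total = 12 * 10
Total = 120
120 units


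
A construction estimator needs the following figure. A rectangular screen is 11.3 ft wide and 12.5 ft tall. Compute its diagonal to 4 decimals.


Shape: rectangle (diagonal via Pythagoras)
Sides: 11.3 ft and 12.5 ft
Formula: d = sqrt(l^2 + w^2)
l^2 = 127.69, w^2 = 156.25
l^2 + w^2 = 283.94
d = sqrt(283.94)
d = 16.8505
16.8505 ft


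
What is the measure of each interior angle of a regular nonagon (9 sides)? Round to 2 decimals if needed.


Shape: regular nonagon (9 sides)
Formula: interior angle = (n - 2) * 180 / n
(n - 2) = 7
(n - 2) * 180 = 1260
angle = 1260 / 9
angle = 140
140 degrees


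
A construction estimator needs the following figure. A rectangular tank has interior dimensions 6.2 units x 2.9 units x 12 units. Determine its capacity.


Shape: rectangular prism
l = 6.2 units, w = 2.9 units, h = 12 units
Formula: V = l * w * h
V = 6.2 * 2.9 * 12
V = 17.98 * 12
V = 215.76
215.76 units^3


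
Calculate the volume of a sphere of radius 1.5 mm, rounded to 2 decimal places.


Shape: sphere
Radius r = 1.5 mm
Formula: V = (4/3) * pi * r^3
r^3 = 3.375
(4/3) * 3.375 = 4.5
V = 4.5 * pi
V = 14.14
14.14 mm^3


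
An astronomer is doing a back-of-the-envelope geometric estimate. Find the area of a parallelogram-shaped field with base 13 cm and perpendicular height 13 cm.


Shape: parallelogram
Base b = 13 cm, Height h = 13 cm
Formula: A = b * h
A = 13 * 13
A = 169
169 cm^2


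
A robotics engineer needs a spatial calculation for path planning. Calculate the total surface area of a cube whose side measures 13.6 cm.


Shape: cube
Side s = 13.6 cm
A cube has 6 square faces.
Formula: SA = 6 * s^2
s^2 = 184.96
SA = 6 * 184.96
SA = 1109.76
1109.76 cm^2


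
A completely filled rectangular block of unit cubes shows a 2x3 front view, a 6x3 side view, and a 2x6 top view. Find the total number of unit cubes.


Orthographic views of a solid rectangular block:
Front view 2 x 3 -> length = 2, height = 3
Side view 6 x 3 -> width = 6, height = 3 (consistent)
Top view 2 x 6 -> confirms length = 2, width = 6
The block is 2 x 6 x 3.
Total unit cubes = 2 * 6 * 3 = 36
36 unit cubes


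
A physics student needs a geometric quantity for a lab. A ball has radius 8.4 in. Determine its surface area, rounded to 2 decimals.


Shape: sphere
Radius r = 8.4 in
Formula: SA = 4 * pi * r^2
r^2 = 70.56
SA = 4 * pi * 70.56
SA = 282.24 * pi
SA = 886.68
886.68 in^2


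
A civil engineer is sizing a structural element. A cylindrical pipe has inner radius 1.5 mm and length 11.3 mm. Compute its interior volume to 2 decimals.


Shape: cylinder
Radius r = 1.5 mm, Height h = 11.3 mm
Formula: V = pi * r^2 * h
r^2 = 2.25
V = pi * 2.25 * 11.3
V = 25.425 * pi
V = 79.87
79.87 mm^3


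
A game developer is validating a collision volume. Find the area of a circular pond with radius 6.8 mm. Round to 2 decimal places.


Shape: circle
Radius r = 6.8 mm
Formula: A = pi * r^2
r^2 = 6.8^2 = 46.24
A = pi * 46.24
A = 145.27
145.27 mm^2


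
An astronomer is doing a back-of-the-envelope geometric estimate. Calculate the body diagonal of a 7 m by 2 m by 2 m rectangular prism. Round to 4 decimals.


Shape: rectangular box (space diagonal)
l = 7 m, w = 2 m, h = 2 m
Visualize: the diagonal of the base, then a right triangle with that diagonal and the height.
Formula: d = sqrt(l^2 + w^2 + h^2)
l^2 + w^2 + h^2 = 49 + 4 + 4 = 57
d = sqrt(57)
d = 7.5498
7.5498 m


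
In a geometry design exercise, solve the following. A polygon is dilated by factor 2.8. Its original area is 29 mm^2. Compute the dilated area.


Linear scale factor k = 2.8
Original area = 29 mm^2
Rule: under a linear scaling by k, areas scale by k^2.
k^2 = 2.8^2 = 7.84
New area = 29 * 7.84
New area = 227.36
227.36 mm^2


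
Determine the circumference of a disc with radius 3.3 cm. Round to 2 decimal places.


Shape: circle
Radius r = 3.3 cm
Formula: C = 2 * pi * r
C = 2 * pi * 3.3
C = 6.6 * pi
C = 20.73
20.73 cm


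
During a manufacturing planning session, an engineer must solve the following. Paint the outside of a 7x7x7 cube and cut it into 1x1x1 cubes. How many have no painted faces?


Large cube: 7 x 7 x 7, cut into unit cubes.
n = 7, so n - 2 = 5
Unpainted cubes form the interior (n - 2)^3 block.
(n - 2)^3 = 5^3 = 125
125 unit cubes


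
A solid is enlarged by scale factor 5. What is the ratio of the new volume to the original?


Linear scale factor k = 5
Rule: under a linear scaling by k, volumes scale by k^3.
k^3 = 5 * 5 * 5
k^3 = 25 * 5
k^3 = 125
Volume scales by a factor of 125.
125 (dimensionless)


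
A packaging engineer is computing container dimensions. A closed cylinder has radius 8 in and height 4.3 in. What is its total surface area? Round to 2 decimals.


Shape: closed cylinder
Radius r = 8 in, Height h = 4.3 in
Formula: SA = 2*pi*r^2 + 2*pi*r*h = 2*pi*r*(r + h)
r + h = 12.3
2 * r * (r + h) = 2 * 8 * 12.3 = 196.8
SA = 196.8 * pi
SA = 618.27
618.27 in^2


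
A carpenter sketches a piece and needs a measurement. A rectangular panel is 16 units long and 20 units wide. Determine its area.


Shape: rectangle
Length l = 16 units, Width w = 20 units
Formula: A = l * w
A = 16 * 20
A = 320
320 units^2


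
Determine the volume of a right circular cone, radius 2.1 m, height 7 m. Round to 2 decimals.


Shape: cone
Radius r = 2.1 m, Height h = 7 m
Formula: V = (1/3) * pi * r^2 * h
r^2 = 4.41
pi * r^2 * h = pi * 4.41 * 7 = 30.87 * pi
V = 30.87 * pi / 3
V = 32.33
32.33 m^3


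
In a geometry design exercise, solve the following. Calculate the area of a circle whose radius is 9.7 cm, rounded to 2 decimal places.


Shape: circle
Radius r = 9.7 cm
Formula: A = pi * r^2
r^2 = 9.7^2 = 94.09
A = pi * 94.09
A = 295.59
295.59 cm^2


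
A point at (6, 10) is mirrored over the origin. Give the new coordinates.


Transformation: reflection
Original point: (6, 10)
Rule for reflection through the origin: (x, y) -> (-x, -y)
Apply: (6, 10) -> (-6, -10)
(-6, -10)


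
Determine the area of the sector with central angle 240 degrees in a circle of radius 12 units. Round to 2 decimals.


Shape: circular sector
Radius r = 12 units, Angle = 240 degrees
Formula: A = (angle/360) * pi * r^2
r^2 = 144
Fraction of circle = 240/360
A = (240/360) * pi * 144
A = 96 * pi
A = 301.59
301.59 units^2


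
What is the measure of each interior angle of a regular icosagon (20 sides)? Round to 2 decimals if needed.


Shape: regular icosagon (20 sides)
Formula: interior angle = (n - 2) * 180 / n
(n - 2) = 18
(n - 2) * 180 = 3240
angle = 3240 / 20
angle = 162
162 degrees


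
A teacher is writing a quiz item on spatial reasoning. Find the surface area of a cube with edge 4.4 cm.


Shape: cube
Side s = 4.4 cm
A cube has 6 square faces.
Formula: SA = 6 * s^2
s^2 = 19.36
SA = 6 * 19.36
SA = 116.16
116.16 cm^2


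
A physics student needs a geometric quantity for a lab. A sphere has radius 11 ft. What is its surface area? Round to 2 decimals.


Shape: sphere
Radius r = 11 ft
Formula: SA = 4 * pi * r^2
r^2 = 121
SA = 4 * pi * 121
SA = 484 * pi
SA = 1520.53
1520.53 ft^2


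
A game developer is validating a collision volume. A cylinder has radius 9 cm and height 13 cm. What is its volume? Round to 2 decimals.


Shape: cylinder
Radius r = 9 cm, Height h = 13 cm
Formula: V = pi * r^2 * h
r^2 = 81
V = pi * 81 * 13
V = 1053 * pi
V = 3308.1
3308.1 cm^3


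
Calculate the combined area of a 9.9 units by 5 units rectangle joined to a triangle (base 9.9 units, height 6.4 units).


Composite shape: rectangle + triangle
Rectangle area = 9.9 * 5 = 49.5
Triangle area = 0.5 * 9.9 * 6.4 = 31.68
Total = 49.5 + 31.68
Total = 81.18
81.18 units^2


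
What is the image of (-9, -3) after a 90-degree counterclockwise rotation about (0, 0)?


Transformation: rotation about the origin
Original point: (-9, -3)
Rule for 90 deg counterclockwise: (x, y) -> (-y, x)
Apply: (-9, -3) -> (3, -9)
(3, -9)


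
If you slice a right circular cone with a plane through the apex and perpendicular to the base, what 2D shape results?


Solid: right circular cone
Cutting plane: through the apex and perpendicular to the base
Visualize the intersection of the plane with the solid's surface.
The boundary of the cut region is a isosceles triangle.
isosceles triangle


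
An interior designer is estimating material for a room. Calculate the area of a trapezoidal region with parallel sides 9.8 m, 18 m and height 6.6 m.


Shape: trapezoid
Parallel sides a = 9.8 m, b = 18 m; Height h = 6.6 m
Formula: A = (a + b) * h / 2
a + b = 9.8 + 18 = 27.8
A = 27.8 * 6.6 / 2
A = 183.48 / 2
A = 91.74
91.74 m^2


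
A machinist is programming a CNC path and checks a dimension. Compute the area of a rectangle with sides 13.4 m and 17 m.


Shape: rectangle
Length l = 13.4 m, Width w = 17 m
Formula: A = l * w
A = 13.4 * 17
A = 227.8
227.8 m^2


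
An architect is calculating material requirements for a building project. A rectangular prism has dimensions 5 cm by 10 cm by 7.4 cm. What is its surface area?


Shape: rectangular prism
l = 5 cm, w = 10 cm, h = 7.4 cm
Formula: SA = 2(lw + lh + wh)
lw = 50, lh = 37, wh = 74
lw + lh + wh = 161
SA = 2 * 161
SA = 322
322 cm^2


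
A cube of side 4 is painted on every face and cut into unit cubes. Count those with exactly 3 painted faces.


Large cube: 4 x 4 x 4, cut into unit cubes.
Cubes with 3 painted faces are at the corners. A cube always has 8 corners.
Count = 8
8 unit cubes


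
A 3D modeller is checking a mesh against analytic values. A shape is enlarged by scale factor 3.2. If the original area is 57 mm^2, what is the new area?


Linear scale factor k = 3.2
Original area = 57 mm^2
Rule: under a linear scaling by k, areas scale by k^2.
k^2 = 3.2^2 = 10.24
New area = 57 * 10.24
New area = 583.68
583.68 mm^2


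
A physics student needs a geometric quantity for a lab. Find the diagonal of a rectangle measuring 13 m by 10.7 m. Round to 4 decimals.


Shape: rectangle (diagonal via Pythagoras)
Sides: 13 m and 10.7 m
Formula: d = sqrt(l^2 + w^2)
l^2 = 169, w^2 = 114.49
l^2 + w^2 = 283.49
d = sqrt(283.49)
d = 16.8372
16.8372 m


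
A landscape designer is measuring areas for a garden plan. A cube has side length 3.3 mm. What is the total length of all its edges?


Shape: cube
Side s = 3.3 mm
A cube has 12 edges, all equal.
Formula: total edge length = 12 * s
Total = 12 * 3.3
Total = 39.6
39.6 mm


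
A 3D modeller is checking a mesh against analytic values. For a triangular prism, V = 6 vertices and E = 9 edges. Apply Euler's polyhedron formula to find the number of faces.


Polyhedron: triangular prism
Euler's formula for convex polyhedra: V - E + F = 2
Given: V = 6 vertices and E = 9 edges
Solve for F:
F = 2 + E - V = 2 + 9 - 6 = 5
5 faces


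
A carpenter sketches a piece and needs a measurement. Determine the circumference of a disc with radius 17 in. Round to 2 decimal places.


Shape: circle
Radius r = 17 in
Formula: C = 2 * pi * r
C = 2 * pi * 17
C = 34 * pi
C = 106.81
106.81 in


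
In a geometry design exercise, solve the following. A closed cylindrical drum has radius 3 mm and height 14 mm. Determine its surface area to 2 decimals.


Shape: closed cylinder
Radius r = 3 mm, Height h = 14 mm
Formula: SA = 2*pi*r^2 + 2*pi*r*h = 2*pi*r*(r + h)
r + h = 17
2 * r * (r + h) = 2 * 3 * 17 = 102
SA = 102 * pi
SA = 320.44
320.44 mm^2


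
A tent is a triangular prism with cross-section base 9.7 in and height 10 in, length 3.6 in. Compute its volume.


Shape: triangular prism
Triangle base = 9.7 in, triangle height = 10 in, prism length L = 3.6 in
Formula: V = (1/2 * b * h_tri) * L
Cross-section area = 0.5 * 9.7 * 10 = 48.5
V = 48.5 * 3.6
V = 174.6
174.6 in^3


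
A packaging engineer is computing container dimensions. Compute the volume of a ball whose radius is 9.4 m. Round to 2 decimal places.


Shape: sphere
Radius r = 9.4 m
Formula: V = (4/3) * pi * r^3
r^3 = 830.584
(4/3) * 830.584 = 1107.445333
V = 1107.445333 * pi
V = 3479.14
3479.14 m^3


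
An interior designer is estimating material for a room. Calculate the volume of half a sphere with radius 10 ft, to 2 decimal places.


Shape: hemisphere (half of a sphere)
Radius r = 10 ft
Formula: V = (1/2) * (4/3) * pi * r^3 = (2/3) * pi * r^3
r^3 = 1000
(2/3) * 1000 = 666.666667
V = 666.666667 * pi
V = 2094.4
2094.4 ft^3


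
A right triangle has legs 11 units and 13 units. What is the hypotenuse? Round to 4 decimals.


Shape: right triangle
Legs a = 11 units, b = 13 units
Formula: c = sqrt(a^2 + b^2)
a^2 = 121, b^2 = 169
a^2 + b^2 = 290
c = sqrt(290)
c = 17.0294
17.0294 units


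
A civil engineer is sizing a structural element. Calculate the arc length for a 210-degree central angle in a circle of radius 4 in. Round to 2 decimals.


Shape: circular arc
Radius r = 4 in, Angle = 210 degrees
Formula: L = (angle/360) * 2 * pi * r
2 * pi * r = 8 * pi
L = (210/360) * 8 * pi
L = 4.666667 * pi
L = 14.66
14.66 in
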